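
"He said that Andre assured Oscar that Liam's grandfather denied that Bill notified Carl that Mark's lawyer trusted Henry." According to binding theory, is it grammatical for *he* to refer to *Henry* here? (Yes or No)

No

*Henry* is an R-expression; Principle C requires it to be free (not bound by any c-commanding expression).
— he: subject of the matrix clause; the pronoun c-commands the R-expression — coreference blocked (Principle C).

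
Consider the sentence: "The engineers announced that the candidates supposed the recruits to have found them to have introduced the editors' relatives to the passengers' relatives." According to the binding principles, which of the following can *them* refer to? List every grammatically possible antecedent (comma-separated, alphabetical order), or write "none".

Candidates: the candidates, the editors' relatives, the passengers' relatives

the candidates

*them* is a pronoun; Principle B requires it to be free in its binding domain — the clause headed by 'found'.
— the candidates: subject of the clause headed by 'supposed'; c-commands the pronoun but lies outside its binding domain — allowed.
— the editors' relatives: object of the clause headed by 'introduced'; is c-commanded by the pronoun; coreference would bind this R-expression — blocked (Principle C).
— the passengers' relatives: second object of the clause headed by 'introduced'; is c-commanded by the pronoun; coreference would bind this R-expression — blocked (Principle C).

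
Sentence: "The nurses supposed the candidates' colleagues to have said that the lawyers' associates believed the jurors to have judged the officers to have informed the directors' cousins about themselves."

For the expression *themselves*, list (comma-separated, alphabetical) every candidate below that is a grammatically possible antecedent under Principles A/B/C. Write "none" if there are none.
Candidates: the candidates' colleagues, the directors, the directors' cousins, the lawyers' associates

the directors' cousins

*themselves* is a reflexive; Principle A requires it to be bound within its binding domain — the clause headed by 'informed'.
— the candidates' colleagues: subject of the clause headed by 'said'; c-commands the reflexive but lies outside its binding domain — cannot bind it (Principle A).
— the directors: possessor inside the object DP of the clause headed by 'informed'; does not c-command the reflexive — cannot bind it (Principle A).
— the directors' cousins: object of the clause headed by 'informed'; c-commands the reflexive within its binding domain — allowed (Principle A).
— the lawyers' associates: subject of the clause headed by 'believed'; c-commands the reflexive but lies outside its binding domain — cannot bind it (Principle A).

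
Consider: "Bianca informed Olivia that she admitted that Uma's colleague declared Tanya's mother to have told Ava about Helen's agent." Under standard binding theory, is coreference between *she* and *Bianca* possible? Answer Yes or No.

Yes

*Bianca* is an R-expression; Principle C requires it to be free (not bound by any c-commanding expression).
— she: subject of the clause headed by 'admitted'; the pronoun does not c-command the R-expression — coreference allowed.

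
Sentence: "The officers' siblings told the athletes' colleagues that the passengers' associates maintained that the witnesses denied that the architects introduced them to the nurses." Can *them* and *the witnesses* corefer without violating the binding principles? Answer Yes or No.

*the witnesses* is an R-expression; Principle C requires it to be free (not bound by any c-commanding expression).
— them: object of the clause headed by 'introduced'; the pronoun does not c-command the R-expression — coreference allowed.

Yes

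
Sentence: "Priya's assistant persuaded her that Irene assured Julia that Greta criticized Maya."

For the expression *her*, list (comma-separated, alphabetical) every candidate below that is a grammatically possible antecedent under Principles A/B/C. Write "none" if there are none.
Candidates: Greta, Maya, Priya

*her* is a pronoun; Principle B requires it to be free in its binding domain — the matrix clause.
— Greta: subject of the clause headed by 'criticized'; is c-commanded by the pronoun; coreference would bind this R-expression — blocked (Principle C).
— Maya: object of the clause headed by 'criticized'; is c-commanded by the pronoun; coreference would bind this R-expression — blocked (Principle C).
— Priya: possessor inside the subject DP of the matrix clause; does not c-command the pronoun — Principle B does not apply; allowed.

Priya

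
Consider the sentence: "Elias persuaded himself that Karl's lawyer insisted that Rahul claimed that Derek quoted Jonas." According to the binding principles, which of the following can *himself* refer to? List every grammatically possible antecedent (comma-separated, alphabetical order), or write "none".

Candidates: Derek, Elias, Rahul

Elias

*himself* is a reflexive; Principle A requires it to be bound within its binding domain — the matrix clause.
— Derek: subject of the clause headed by 'quoted'; does not c-command the reflexive — cannot bind it (Principle A).
— Elias: subject of the matrix clause; c-commands the reflexive within its binding domain — allowed (Principle A).
— Rahul: subject of the clause headed by 'claimed'; does not c-command the reflexive — cannot bind it (Principle A).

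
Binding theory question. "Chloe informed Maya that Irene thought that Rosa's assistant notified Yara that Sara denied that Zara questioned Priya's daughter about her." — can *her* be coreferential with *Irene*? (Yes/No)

Yes

*her* is a pronoun; Principle B requires it to be free in its binding domain — the clause headed by 'questioned'.
— Irene: subject of the clause headed by 'thought'; c-commands the pronoun but lies outside its binding domain — allowed.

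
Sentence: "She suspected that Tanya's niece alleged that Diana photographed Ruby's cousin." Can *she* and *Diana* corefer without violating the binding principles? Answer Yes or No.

*Diana* is an R-expression; Principle C requires it to be free (not bound by any c-commanding expression).
— she: subject of the matrix clause; the pronoun c-commands the R-expression — coreference blocked (Principle C).

No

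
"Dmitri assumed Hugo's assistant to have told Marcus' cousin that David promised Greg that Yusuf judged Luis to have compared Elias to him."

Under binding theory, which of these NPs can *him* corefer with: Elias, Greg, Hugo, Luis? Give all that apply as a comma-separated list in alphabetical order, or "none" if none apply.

*him* is a pronoun; Principle B requires it to be free in its binding domain — the clause headed by 'compared'.
— Elias: object of the clause headed by 'compared'; c-commands the pronoun within its binding domain — blocked (Principle B).
— Greg: object of the clause headed by 'promised'; c-commands the pronoun but lies outside its binding domain — allowed.
— Hugo: possessor inside the subject DP of the clause headed by 'told'; does not c-command the pronoun — Principle B does not apply; allowed.
— Luis: subject of the clause headed by 'compared'; c-commands the pronoun within its binding domain — blocked (Principle B).

Greg, Hugo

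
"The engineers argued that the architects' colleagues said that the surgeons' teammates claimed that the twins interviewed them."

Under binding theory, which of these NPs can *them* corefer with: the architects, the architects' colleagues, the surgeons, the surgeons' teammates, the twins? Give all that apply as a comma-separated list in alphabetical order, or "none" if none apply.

*them* is a pronoun; Principle B requires it to be free in its binding domain — the clause headed by 'interviewed'.
— the architects: possessor inside the subject DP of the clause headed by 'said'; does not c-command the pronoun — Principle B does not apply; allowed.
— the architects' colleagues: subject of the clause headed by 'said'; c-commands the pronoun but lies outside its binding domain — allowed.
— the surgeons: possessor inside the subject DP of the clause headed by 'claimed'; does not c-command the pronoun — Principle B does not apply; allowed.
— the surgeons' teammates: subject of the clause headed by 'claimed'; c-commands the pronoun but lies outside its binding domain — allowed.
— the twins: subject of the clause headed by 'interviewed'; c-commands the pronoun within its binding domain — blocked (Principle B).

the architects, the architects' colleagues, the surgeons, the surgeons' teammates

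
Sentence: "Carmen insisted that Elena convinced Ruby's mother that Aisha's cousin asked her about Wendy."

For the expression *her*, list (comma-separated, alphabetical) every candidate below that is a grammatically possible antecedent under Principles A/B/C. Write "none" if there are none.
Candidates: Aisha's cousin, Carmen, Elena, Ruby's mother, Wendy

*her* is a pronoun; Principle B requires it to be free in its binding domain — the clause headed by 'asked'.
— Aisha's cousin: subject of the clause headed by 'asked'; c-commands the pronoun within its binding domain — blocked (Principle B).
— Carmen: subject of the matrix clause; c-commands the pronoun but lies outside its binding domain — allowed.
— Elena: subject of the clause headed by 'convinced'; c-commands the pronoun but lies outside its binding domain — allowed.
— Ruby's mother: object of the clause headed by 'convinced'; c-commands the pronoun but lies outside its binding domain — allowed.
— Wendy: second object of the clause headed by 'asked'; is c-commanded by the pronoun; coreference would bind this R-expression — blocked (Principle C).

Carmen, Elena, Ruby's mother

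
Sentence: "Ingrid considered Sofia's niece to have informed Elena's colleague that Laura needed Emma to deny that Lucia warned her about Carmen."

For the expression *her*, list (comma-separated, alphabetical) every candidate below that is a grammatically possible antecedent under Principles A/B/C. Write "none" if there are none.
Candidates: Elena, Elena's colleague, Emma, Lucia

*her* is a pronoun; Principle B requires it to be free in its binding domain — the clause headed by 'warned'.
— Elena: possessor inside the object DP of the clause headed by 'informed'; does not c-command the pronoun — Principle B does not apply; allowed.
— Elena's colleague: object of the clause headed by 'informed'; c-commands the pronoun but lies outside its binding domain — allowed.
— Emma: subject of the clause headed by 'deny'; c-commands the pronoun but lies outside its binding domain — allowed.
— Lucia: subject of the clause headed by 'warned'; c-commands the pronoun within its binding domain — blocked (Principle B).

Elena, Elena's colleague, Emma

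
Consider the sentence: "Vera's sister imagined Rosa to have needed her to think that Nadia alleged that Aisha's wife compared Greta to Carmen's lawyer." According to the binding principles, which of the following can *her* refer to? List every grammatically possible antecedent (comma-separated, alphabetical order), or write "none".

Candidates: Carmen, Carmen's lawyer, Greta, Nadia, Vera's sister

Vera's sister

*her* is a pronoun; Principle B requires it to be free in its binding domain — the clause headed by 'needed'.
— Carmen: possessor inside the second object DP of the clause headed by 'compared'; is c-commanded by the pronoun; coreference would bind this R-expression — blocked (Principle C).
— Carmen's lawyer: second object of the clause headed by 'compared'; is c-commanded by the pronoun; coreference would bind this R-expression — blocked (Principle C).
— Greta: object of the clause headed by 'compared'; is c-commanded by the pronoun; coreference would bind this R-expression — blocked (Principle C).
— Nadia: subject of the clause headed by 'alleged'; is c-commanded by the pronoun; coreference would bind this R-expression — blocked (Principle C).
— Vera's sister: subject of the matrix clause; c-commands the pronoun but lies outside its binding domain — allowed.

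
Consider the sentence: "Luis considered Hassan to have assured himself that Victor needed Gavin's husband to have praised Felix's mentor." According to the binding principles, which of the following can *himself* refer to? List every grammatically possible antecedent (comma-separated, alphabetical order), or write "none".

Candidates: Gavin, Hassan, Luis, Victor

*himself* is a reflexive; Principle A requires it to be bound within its binding domain — the clause headed by 'assured'.
— Gavin: possessor inside the subject DP of the clause headed by 'praised'; does not c-command the reflexive — cannot bind it (Principle A).
— Hassan: subject of the clause headed by 'assured'; c-commands the reflexive within its binding domain — allowed (Principle A).
— Luis: subject of the matrix clause; c-commands the reflexive but lies outside its binding domain — cannot bind it (Principle A).
— Victor: subject of the clause headed by 'needed'; does not c-command the reflexive — cannot bind it (Principle A).

Hassan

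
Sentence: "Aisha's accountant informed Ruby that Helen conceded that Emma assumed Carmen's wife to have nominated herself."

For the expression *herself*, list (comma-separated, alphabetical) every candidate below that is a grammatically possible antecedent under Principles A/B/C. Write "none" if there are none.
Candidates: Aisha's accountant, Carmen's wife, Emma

*herself* is a reflexive; Principle A requires it to be bound within its binding domain — the clause headed by 'nominated'.
— Aisha's accountant: subject of the matrix clause; c-commands the reflexive but lies outside its binding domain — cannot bind it (Principle A).
— Carmen's wife: subject of the clause headed by 'nominated'; c-commands the reflexive within its binding domain — allowed (Principle A).
— Emma: subject of the clause headed by 'assumed'; c-commands the reflexive but lies outside its binding domain — cannot bind it (Principle A).

Carmen's wife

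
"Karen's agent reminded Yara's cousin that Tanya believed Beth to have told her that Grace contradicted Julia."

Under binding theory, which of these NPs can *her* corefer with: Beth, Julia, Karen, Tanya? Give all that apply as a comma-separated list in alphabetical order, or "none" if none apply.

*her* is a pronoun; Principle B requires it to be free in its binding domain — the clause headed by 'told'.
— Beth: subject of the clause headed by 'told'; c-commands the pronoun within its binding domain — blocked (Principle B).
— Julia: object of the clause headed by 'contradicted'; is c-commanded by the pronoun; coreference would bind this R-expression — blocked (Principle C).
— Karen: possessor inside the subject DP of the matrix clause; does not c-command the pronoun — Principle B does not apply; allowed.
— Tanya: subject of the clause headed by 'believed'; c-commands the pronoun but lies outside its binding domain — allowed.

Karen, Tanya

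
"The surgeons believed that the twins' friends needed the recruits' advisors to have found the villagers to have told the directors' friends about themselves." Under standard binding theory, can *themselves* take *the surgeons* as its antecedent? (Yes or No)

*themselves* is a reflexive; Principle A requires it to be bound within its binding domain — the clause headed by 'told'.
— the surgeons: subject of the matrix clause; c-commands the reflexive but lies outside its binding domain — cannot bind it (Principle A).

No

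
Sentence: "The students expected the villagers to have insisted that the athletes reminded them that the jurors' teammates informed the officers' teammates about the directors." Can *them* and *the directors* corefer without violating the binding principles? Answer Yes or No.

*the directors* is an R-expression; Principle C requires it to be free (not bound by any c-commanding expression).
— them: object of the clause headed by 'reminded'; the pronoun c-commands the R-expression — coreference blocked (Principle C).

No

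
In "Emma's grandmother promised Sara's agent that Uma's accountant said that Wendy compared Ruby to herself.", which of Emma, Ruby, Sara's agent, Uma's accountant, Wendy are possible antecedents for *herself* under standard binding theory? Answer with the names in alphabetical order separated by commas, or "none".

*herself* is a reflexive; Principle A requires it to be bound within its binding domain — the clause headed by 'compared'.
— Emma: possessor inside the subject DP of the matrix clause; does not c-command the reflexive — cannot bind it (Principle A).
— Ruby: object of the clause headed by 'compared'; c-commands the reflexive within its binding domain — allowed (Principle A).
— Sara's agent: object of the matrix clause; c-commands the reflexive but lies outside its binding domain — cannot bind it (Principle A).
— Uma's accountant: subject of the clause headed by 'said'; c-commands the reflexive but lies outside its binding domain — cannot bind it (Principle A).
— Wendy: subject of the clause headed by 'compared'; c-commands the reflexive within its binding domain — allowed (Principle A).

Ruby, Wendy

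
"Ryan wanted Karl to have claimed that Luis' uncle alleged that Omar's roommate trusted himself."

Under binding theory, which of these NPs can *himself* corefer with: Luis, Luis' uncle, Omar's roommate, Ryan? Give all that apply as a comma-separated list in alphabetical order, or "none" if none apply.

*himself* is a reflexive; Principle A requires it to be bound within its binding domain — the clause headed by 'trusted'.
— Luis: possessor inside the subject DP of the clause headed by 'alleged'; does not c-command the reflexive — cannot bind it (Principle A).
— Luis' uncle: subject of the clause headed by 'alleged'; c-commands the reflexive but lies outside its binding domain — cannot bind it (Principle A).
— Omar's roommate: subject of the clause headed by 'trusted'; c-commands the reflexive within its binding domain — allowed (Principle A).
— Ryan: subject of the matrix clause; c-commands the reflexive but lies outside its binding domain — cannot bind it (Principle A).

Omar's roommate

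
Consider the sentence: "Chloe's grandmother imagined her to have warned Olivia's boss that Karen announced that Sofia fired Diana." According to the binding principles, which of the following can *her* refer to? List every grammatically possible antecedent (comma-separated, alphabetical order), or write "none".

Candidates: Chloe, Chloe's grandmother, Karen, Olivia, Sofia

Chloe

*her* is a pronoun; Principle B requires it to be free in its binding domain — the matrix clause.
— Chloe: possessor inside the subject DP of the matrix clause; does not c-command the pronoun — Principle B does not apply; allowed.
— Chloe's grandmother: subject of the matrix clause; c-commands the pronoun within its binding domain — blocked (Principle B).
— Karen: subject of the clause headed by 'announced'; is c-commanded by the pronoun; coreference would bind this R-expression — blocked (Principle C).
— Olivia: possessor inside the object DP of the clause headed by 'warned'; is c-commanded by the pronoun; coreference would bind this R-expression — blocked (Principle C).
— Sofia: subject of the clause headed by 'fired'; is c-commanded by the pronoun; coreference would bind this R-expression — blocked (Principle C).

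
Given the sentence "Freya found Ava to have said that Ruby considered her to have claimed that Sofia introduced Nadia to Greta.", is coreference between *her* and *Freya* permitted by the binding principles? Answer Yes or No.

*her* is a pronoun; Principle B requires it to be free in its binding domain — the clause headed by 'considered'.
— Freya: subject of the matrix clause; c-commands the pronoun but lies outside its binding domain — allowed.

Yes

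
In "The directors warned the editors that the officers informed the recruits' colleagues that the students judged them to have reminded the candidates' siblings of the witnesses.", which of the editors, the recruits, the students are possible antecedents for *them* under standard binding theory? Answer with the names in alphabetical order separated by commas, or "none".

the editors, the recruits

*them* is a pronoun; Principle B requires it to be free in its binding domain — the clause headed by 'judged'.
— the editors: object of the matrix clause; c-commands the pronoun but lies outside its binding domain — allowed.
— the recruits: possessor inside the object DP of the clause headed by 'informed'; does not c-command the pronoun — Principle B does not apply; allowed.
— the students: subject of the clause headed by 'judged'; c-commands the pronoun within its binding domain — blocked (Principle B).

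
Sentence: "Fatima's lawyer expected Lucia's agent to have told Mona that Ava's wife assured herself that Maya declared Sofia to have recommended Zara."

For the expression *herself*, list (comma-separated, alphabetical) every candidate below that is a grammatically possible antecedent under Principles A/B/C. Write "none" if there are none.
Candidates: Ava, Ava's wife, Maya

*herself* is a reflexive; Principle A requires it to be bound within its binding domain — the clause headed by 'assured'.
— Ava: possessor inside the subject DP of the clause headed by 'assured'; does not c-command the reflexive — cannot bind it (Principle A).
— Ava's wife: subject of the clause headed by 'assured'; c-commands the reflexive within its binding domain — allowed (Principle A).
— Maya: subject of the clause headed by 'declared'; does not c-command the reflexive — cannot bind it (Principle A).

Ava's wife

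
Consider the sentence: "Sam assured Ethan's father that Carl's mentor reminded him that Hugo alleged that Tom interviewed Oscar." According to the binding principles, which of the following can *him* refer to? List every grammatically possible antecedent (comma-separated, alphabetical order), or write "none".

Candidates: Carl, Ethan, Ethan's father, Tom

*him* is a pronoun; Principle B requires it to be free in its binding domain — the clause headed by 'reminded'.
— Carl: possessor inside the subject DP of the clause headed by 'reminded'; does not c-command the pronoun — Principle B does not apply; allowed.
— Ethan: possessor inside the object DP of the matrix clause; does not c-command the pronoun — Principle B does not apply; allowed.
— Ethan's father: object of the matrix clause; c-commands the pronoun but lies outside its binding domain — allowed.
— Tom: subject of the clause headed by 'interviewed'; is c-commanded by the pronoun; coreference would bind this R-expression — blocked (Principle C).

Carl, Ethan, Ethan's father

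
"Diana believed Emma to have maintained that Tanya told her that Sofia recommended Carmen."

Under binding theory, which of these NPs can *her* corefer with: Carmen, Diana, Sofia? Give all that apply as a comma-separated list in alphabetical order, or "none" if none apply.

Diana

*her* is a pronoun; Principle B requires it to be free in its binding domain — the clause headed by 'told'.
— Carmen: object of the clause headed by 'recommended'; is c-commanded by the pronoun; coreference would bind this R-expression — blocked (Principle C).
— Diana: subject of the matrix clause; c-commands the pronoun but lies outside its binding domain — allowed.
— Sofia: subject of the clause headed by 'recommended'; is c-commanded by the pronoun; coreference would bind this R-expression — blocked (Principle C).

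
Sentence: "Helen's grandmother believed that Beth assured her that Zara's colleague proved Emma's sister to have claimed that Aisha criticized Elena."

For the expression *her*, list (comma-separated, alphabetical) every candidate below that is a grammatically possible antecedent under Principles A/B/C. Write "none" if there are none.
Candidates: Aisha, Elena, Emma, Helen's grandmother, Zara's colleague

*her* is a pronoun; Principle B requires it to be free in its binding domain — the clause headed by 'assured'.
— Aisha: subject of the clause headed by 'criticized'; is c-commanded by the pronoun; coreference would bind this R-expression — blocked (Principle C).
— Elena: object of the clause headed by 'criticized'; is c-commanded by the pronoun; coreference would bind this R-expression — blocked (Principle C).
— Emma: possessor inside the subject DP of the clause headed by 'claimed'; is c-commanded by the pronoun; coreference would bind this R-expression — blocked (Principle C).
— Helen's grandmother: subject of the matrix clause; c-commands the pronoun but lies outside its binding domain — allowed.
— Zara's colleague: subject of the clause headed by 'proved'; is c-commanded by the pronoun; coreference would bind this R-expression — blocked (Principle C).

Helen's grandmother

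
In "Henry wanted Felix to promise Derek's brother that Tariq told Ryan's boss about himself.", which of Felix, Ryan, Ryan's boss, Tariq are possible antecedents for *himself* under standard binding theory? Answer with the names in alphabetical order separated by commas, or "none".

*himself* is a reflexive; Principle A requires it to be bound within its binding domain — the clause headed by 'told'.
— Felix: subject of the clause headed by 'promise'; c-commands the reflexive but lies outside its binding domain — cannot bind it (Principle A).
— Ryan: possessor inside the object DP of the clause headed by 'told'; does not c-command the reflexive — cannot bind it (Principle A).
— Ryan's boss: object of the clause headed by 'told'; c-commands the reflexive within its binding domain — allowed (Principle A).
— Tariq: subject of the clause headed by 'told'; c-commands the reflexive within its binding domain — allowed (Principle A).

Ryan's boss, Tariq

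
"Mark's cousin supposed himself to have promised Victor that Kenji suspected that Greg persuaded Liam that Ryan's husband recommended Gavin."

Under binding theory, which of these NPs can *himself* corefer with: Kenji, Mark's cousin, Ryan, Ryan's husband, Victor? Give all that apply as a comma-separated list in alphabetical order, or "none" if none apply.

Mark's cousin

*himself* is a reflexive; Principle A requires it to be bound within its binding domain — the matrix clause.
— Kenji: subject of the clause headed by 'suspected'; does not c-command the reflexive — cannot bind it (Principle A).
— Mark's cousin: subject of the matrix clause; c-commands the reflexive within its binding domain — allowed (Principle A).
— Ryan: possessor inside the subject DP of the clause headed by 'recommended'; does not c-command the reflexive — cannot bind it (Principle A).
— Ryan's husband: subject of the clause headed by 'recommended'; does not c-command the reflexive — cannot bind it (Principle A).
— Victor: object of the clause headed by 'promised'; does not c-command the reflexive — cannot bind it (Principle A).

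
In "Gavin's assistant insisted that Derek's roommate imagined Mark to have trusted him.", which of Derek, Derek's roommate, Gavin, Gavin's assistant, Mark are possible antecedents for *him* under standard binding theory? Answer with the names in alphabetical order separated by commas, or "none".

Derek, Derek's roommate, Gavin, Gavin's assistant

*him* is a pronoun; Principle B requires it to be free in its binding domain — the clause headed by 'trusted'.
— Derek: possessor inside the subject DP of the clause headed by 'imagined'; does not c-command the pronoun — Principle B does not apply; allowed.
— Derek's roommate: subject of the clause headed by 'imagined'; c-commands the pronoun but lies outside its binding domain — allowed.
— Gavin: possessor inside the subject DP of the matrix clause; does not c-command the pronoun — Principle B does not apply; allowed.
— Gavin's assistant: subject of the matrix clause; c-commands the pronoun but lies outside its binding domain — allowed.
— Mark: subject of the clause headed by 'trusted'; c-commands the pronoun within its binding domain — blocked (Principle B).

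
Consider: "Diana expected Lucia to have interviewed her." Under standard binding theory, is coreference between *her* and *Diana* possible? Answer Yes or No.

*Diana* is an R-expression; Principle C requires it to be free (not bound by any c-commanding expression).
— her: object of the clause headed by 'interviewed'; the pronoun does not c-command the R-expression — coreference allowed.

Yes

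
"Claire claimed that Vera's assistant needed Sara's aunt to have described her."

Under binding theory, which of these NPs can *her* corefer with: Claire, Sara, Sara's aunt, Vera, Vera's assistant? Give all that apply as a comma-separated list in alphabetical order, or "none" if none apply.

Claire, Sara, Vera, Vera's assistant

*her* is a pronoun; Principle B requires it to be free in its binding domain — the clause headed by 'described'.
— Claire: subject of the matrix clause; c-commands the pronoun but lies outside its binding domain — allowed.
— Sara: possessor inside the subject DP of the clause headed by 'described'; does not c-command the pronoun — Principle B does not apply; allowed.
— Sara's aunt: subject of the clause headed by 'described'; c-commands the pronoun within its binding domain — blocked (Principle B).
— Vera: possessor inside the subject DP of the clause headed by 'needed'; does not c-command the pronoun — Principle B does not apply; allowed.
— Vera's assistant: subject of the clause headed by 'needed'; c-commands the pronoun but lies outside its binding domain — allowed.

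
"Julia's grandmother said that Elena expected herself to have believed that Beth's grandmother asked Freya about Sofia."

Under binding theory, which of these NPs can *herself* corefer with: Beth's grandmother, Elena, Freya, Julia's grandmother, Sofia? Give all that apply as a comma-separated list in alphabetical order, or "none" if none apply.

*herself* is a reflexive; Principle A requires it to be bound within its binding domain — the clause headed by 'expected'.
— Beth's grandmother: subject of the clause headed by 'asked'; does not c-command the reflexive — cannot bind it (Principle A).
— Elena: subject of the clause headed by 'expected'; c-commands the reflexive within its binding domain — allowed (Principle A).
— Freya: object of the clause headed by 'asked'; does not c-command the reflexive — cannot bind it (Principle A).
— Julia's grandmother: subject of the matrix clause; c-commands the reflexive but lies outside its binding domain — cannot bind it (Principle A).
— Sofia: second object of the clause headed by 'asked'; does not c-command the reflexive — cannot bind it (Principle A).

Elena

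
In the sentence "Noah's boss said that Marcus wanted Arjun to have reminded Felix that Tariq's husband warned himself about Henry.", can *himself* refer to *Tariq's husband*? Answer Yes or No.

Yes

*himself* is a reflexive; Principle A requires it to be bound within its binding domain — the clause headed by 'warned'.
— Tariq's husband: subject of the clause headed by 'warned'; c-commands the reflexive within its binding domain — allowed (Principle A).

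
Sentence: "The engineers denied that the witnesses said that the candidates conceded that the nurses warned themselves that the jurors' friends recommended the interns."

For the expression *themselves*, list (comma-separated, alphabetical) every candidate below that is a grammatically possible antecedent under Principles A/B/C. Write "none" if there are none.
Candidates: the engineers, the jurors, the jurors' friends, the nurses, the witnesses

*themselves* is a reflexive; Principle A requires it to be bound within its binding domain — the clause headed by 'warned'.
— the engineers: subject of the matrix clause; c-commands the reflexive but lies outside its binding domain — cannot bind it (Principle A).
— the jurors: possessor inside the subject DP of the clause headed by 'recommended'; does not c-command the reflexive — cannot bind it (Principle A).
— the jurors' friends: subject of the clause headed by 'recommended'; does not c-command the reflexive — cannot bind it (Principle A).
— the nurses: subject of the clause headed by 'warned'; c-commands the reflexive within its binding domain — allowed (Principle A).
— the witnesses: subject of the clause headed by 'said'; c-commands the reflexive but lies outside its binding domain — cannot bind it (Principle A).

the nurses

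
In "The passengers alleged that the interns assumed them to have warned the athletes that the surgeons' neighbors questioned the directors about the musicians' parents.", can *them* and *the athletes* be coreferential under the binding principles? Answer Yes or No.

No

*the athletes* is an R-expression; Principle C requires it to be free (not bound by any c-commanding expression).
— them: subject of the clause headed by 'warned'; the pronoun c-commands the R-expression — coreference blocked (Principle C).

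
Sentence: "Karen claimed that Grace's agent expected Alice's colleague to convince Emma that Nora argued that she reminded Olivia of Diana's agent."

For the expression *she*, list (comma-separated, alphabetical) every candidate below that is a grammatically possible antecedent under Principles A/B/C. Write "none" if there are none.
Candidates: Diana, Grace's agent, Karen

*she* is a pronoun; Principle B requires it to be free in its binding domain — the clause headed by 'reminded'.
— Diana: possessor inside the second object DP of the clause headed by 'reminded'; is c-commanded by the pronoun; coreference would bind this R-expression — blocked (Principle C).
— Grace's agent: subject of the clause headed by 'expected'; c-commands the pronoun but lies outside its binding domain — allowed.
— Karen: subject of the matrix clause; c-commands the pronoun but lies outside its binding domain — allowed.

Grace's agent, Karen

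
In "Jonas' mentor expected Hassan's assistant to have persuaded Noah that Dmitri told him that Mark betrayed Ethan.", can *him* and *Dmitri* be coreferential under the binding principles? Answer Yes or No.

No

*Dmitri* is an R-expression; Principle C requires it to be free (not bound by any c-commanding expression).
— him: object of the clause headed by 'told'; the R-expression locally c-commands the pronoun — coreference blocked (Principle B on the pronoun).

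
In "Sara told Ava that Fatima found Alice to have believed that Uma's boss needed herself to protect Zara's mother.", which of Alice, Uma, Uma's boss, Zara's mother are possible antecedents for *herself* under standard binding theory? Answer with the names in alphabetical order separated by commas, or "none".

*herself* is a reflexive; Principle A requires it to be bound within its binding domain — the clause headed by 'needed'.
— Alice: subject of the clause headed by 'believed'; c-commands the reflexive but lies outside its binding domain — cannot bind it (Principle A).
— Uma: possessor inside the subject DP of the clause headed by 'needed'; does not c-command the reflexive — cannot bind it (Principle A).
— Uma's boss: subject of the clause headed by 'needed'; c-commands the reflexive within its binding domain — allowed (Principle A).
— Zara's mother: object of the clause headed by 'protect'; does not c-command the reflexive — cannot bind it (Principle A).

Uma's boss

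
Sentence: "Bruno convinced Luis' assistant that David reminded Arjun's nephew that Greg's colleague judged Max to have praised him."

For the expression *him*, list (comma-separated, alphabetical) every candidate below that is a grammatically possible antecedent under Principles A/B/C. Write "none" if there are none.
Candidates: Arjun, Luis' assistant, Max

Arjun, Luis' assistant

*him* is a pronoun; Principle B requires it to be free in its binding domain — the clause headed by 'praised'.
— Arjun: possessor inside the object DP of the clause headed by 'reminded'; does not c-command the pronoun — Principle B does not apply; allowed.
— Luis' assistant: object of the matrix clause; c-commands the pronoun but lies outside its binding domain — allowed.
— Max: subject of the clause headed by 'praised'; c-commands the pronoun within its binding domain — blocked (Principle B).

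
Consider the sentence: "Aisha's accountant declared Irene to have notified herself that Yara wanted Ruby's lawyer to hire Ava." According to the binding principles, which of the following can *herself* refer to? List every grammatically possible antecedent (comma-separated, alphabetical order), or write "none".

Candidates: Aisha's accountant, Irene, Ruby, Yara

*herself* is a reflexive; Principle A requires it to be bound within its binding domain — the clause headed by 'notified'.
— Aisha's accountant: subject of the matrix clause; c-commands the reflexive but lies outside its binding domain — cannot bind it (Principle A).
— Irene: subject of the clause headed by 'notified'; c-commands the reflexive within its binding domain — allowed (Principle A).
— Ruby: possessor inside the subject DP of the clause headed by 'hire'; does not c-command the reflexive — cannot bind it (Principle A).
— Yara: subject of the clause headed by 'wanted'; does not c-command the reflexive — cannot bind it (Principle A).

Irene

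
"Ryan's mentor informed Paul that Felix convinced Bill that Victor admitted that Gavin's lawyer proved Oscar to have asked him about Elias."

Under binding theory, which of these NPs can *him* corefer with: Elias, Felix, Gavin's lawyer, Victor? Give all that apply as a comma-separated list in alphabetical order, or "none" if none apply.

Felix, Gavin's lawyer, Victor

*him* is a pronoun; Principle B requires it to be free in its binding domain — the clause headed by 'asked'.
— Elias: second object of the clause headed by 'asked'; is c-commanded by the pronoun; coreference would bind this R-expression — blocked (Principle C).
— Felix: subject of the clause headed by 'convinced'; c-commands the pronoun but lies outside its binding domain — allowed.
— Gavin's lawyer: subject of the clause headed by 'proved'; c-commands the pronoun but lies outside its binding domain — allowed.
— Victor: subject of the clause headed by 'admitted'; c-commands the pronoun but lies outside its binding domain — allowed.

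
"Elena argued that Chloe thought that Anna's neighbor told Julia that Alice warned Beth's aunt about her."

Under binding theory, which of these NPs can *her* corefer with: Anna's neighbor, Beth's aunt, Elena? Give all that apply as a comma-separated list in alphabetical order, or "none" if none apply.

Anna's neighbor, Elena

*her* is a pronoun; Principle B requires it to be free in its binding domain — the clause headed by 'warned'.
— Anna's neighbor: subject of the clause headed by 'told'; c-commands the pronoun but lies outside its binding domain — allowed.
— Beth's aunt: object of the clause headed by 'warned'; c-commands the pronoun within its binding domain — blocked (Principle B).
— Elena: subject of the matrix clause; c-commands the pronoun but lies outside its binding domain — allowed.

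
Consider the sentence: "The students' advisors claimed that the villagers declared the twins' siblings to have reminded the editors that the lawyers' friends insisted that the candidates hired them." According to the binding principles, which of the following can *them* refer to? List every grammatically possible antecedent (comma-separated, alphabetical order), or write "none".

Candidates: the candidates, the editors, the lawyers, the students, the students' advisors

*them* is a pronoun; Principle B requires it to be free in its binding domain — the clause headed by 'hired'.
— the candidates: subject of the clause headed by 'hired'; c-commands the pronoun within its binding domain — blocked (Principle B).
— the editors: object of the clause headed by 'reminded'; c-commands the pronoun but lies outside its binding domain — allowed.
— the lawyers: possessor inside the subject DP of the clause headed by 'insisted'; does not c-command the pronoun — Principle B does not apply; allowed.
— the students: possessor inside the subject DP of the matrix clause; does not c-command the pronoun — Principle B does not apply; allowed.
— the students' advisors: subject of the matrix clause; c-commands the pronoun but lies outside its binding domain — allowed.

the editors, the lawyers, the students, the students' advisors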